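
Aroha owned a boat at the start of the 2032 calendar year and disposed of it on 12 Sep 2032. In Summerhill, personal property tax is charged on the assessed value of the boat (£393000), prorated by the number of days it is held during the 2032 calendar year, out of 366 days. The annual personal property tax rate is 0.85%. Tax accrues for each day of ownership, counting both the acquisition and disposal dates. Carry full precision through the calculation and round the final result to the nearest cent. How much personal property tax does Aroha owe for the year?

£2336.52

Days held (1 Jan – 12 Sep 2032): 256 out of 366
Tax = £393000 × 0.85% × 256/366 = £2336.5246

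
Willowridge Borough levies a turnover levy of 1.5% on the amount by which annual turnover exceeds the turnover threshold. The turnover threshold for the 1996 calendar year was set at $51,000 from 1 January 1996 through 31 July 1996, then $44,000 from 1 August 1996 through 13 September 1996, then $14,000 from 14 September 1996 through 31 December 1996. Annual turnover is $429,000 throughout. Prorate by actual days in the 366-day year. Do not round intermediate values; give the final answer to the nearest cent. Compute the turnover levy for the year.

1 January – 31 July 1996: 213 days, exemption $51,000 → ($429,000 − $51,000) × 1.5% × 213/366 = $3,299.7541
1 August – 13 September 1996: 44 days, exemption $44,000 → ($429,000 − $44,000) × 1.5% × 44/366 = $694.2623
14 September – 31 December 1996: 109 days, exemption $14,000 → ($429,000 − $14,000) × 1.5% × 109/366 = $1,853.8934
Total = $5,847.9098

$5,847.91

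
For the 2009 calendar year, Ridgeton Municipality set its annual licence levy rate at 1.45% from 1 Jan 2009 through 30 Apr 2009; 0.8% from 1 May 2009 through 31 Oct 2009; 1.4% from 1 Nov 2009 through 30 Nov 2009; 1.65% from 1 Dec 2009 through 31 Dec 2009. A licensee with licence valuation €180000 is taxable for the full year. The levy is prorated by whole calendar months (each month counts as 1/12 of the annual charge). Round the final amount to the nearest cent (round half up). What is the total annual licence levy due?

1 Jan – 30 Apr 2009: 4 months at 1.45% → €180000 × 1.45% × 4/12 = €870.0000
1 May – 31 Oct 2009: 6 months at 0.8% → €180000 × 0.8% × 6/12 = €720.0000
1 Nov – 30 Nov 2009: 1 month at 1.4% → €180000 × 1.4% × 1/12 = €210.0000
1 Dec – 31 Dec 2009: 1 month at 1.65% → €180000 × 1.65% × 1/12 = €247.5000
Total = €2047.5000

€2047.50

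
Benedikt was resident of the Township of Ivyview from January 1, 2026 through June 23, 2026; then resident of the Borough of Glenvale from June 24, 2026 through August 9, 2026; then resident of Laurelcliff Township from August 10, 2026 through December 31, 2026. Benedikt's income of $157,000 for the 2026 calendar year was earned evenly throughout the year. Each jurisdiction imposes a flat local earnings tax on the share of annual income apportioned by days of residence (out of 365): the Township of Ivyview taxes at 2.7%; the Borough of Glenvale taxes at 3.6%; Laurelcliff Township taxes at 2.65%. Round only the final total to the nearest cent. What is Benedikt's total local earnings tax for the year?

$4,389.98

The Township of Ivyview, January 1 – June 23, 2026: 174 days → $157,000 × 2.7% × 174/365 = $2,020.7836
The Borough of Glenvale, June 24 – August 9, 2026: 47 days → $157,000 × 3.6% × 47/365 = $727.7918
Laurelcliff Township, August 10 – December 31, 2026: 144 days → $157,000 × 2.65% × 144/365 = $1,641.4027
Total = $4,389.9781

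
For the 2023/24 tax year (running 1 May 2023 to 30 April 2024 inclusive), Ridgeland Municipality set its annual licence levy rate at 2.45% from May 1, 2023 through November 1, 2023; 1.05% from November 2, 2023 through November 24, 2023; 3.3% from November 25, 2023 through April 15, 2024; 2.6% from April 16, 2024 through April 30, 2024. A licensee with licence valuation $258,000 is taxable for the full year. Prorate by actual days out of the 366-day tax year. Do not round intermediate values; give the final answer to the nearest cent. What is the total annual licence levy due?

$6,966.70

May 1 – November 1, 2023: 185 days at 2.45% → $258,000 × 2.45% × 185/366 = $3,195.0410
November 2 – November 24, 2023: 23 days at 1.05% → $258,000 × 1.05% × 23/366 = $170.2377
November 25, 2023 – April 15, 2024: 143 days at 3.3% → $258,000 × 3.3% × 143/366 = $3,326.5082
April 16 – April 30, 2024: 15 days at 2.6% → $258,000 × 2.6% × 15/366 = $274.9180
Total = $6,966.7049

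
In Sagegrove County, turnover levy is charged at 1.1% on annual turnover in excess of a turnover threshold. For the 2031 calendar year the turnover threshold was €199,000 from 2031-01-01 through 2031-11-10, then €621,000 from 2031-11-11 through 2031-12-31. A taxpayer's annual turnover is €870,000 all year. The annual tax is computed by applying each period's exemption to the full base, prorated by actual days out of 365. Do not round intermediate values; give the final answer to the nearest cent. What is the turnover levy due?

2031-01-01 to 2031-11-10: 314 days, exemption €199,000 → (€870,000 − €199,000) × 1.1% × 314/365 = €6,349.6822
2031-11-11 to 2031-12-31: 51 days, exemption €621,000 → (€870,000 − €621,000) × 1.1% × 51/365 = €382.7096
Total = €6,732.3918

€6,732.39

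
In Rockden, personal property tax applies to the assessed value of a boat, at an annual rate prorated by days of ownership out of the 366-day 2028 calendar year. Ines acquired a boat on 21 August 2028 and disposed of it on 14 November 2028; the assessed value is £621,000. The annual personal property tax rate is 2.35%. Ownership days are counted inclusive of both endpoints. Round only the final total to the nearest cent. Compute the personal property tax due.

£3,429.07

Days held (21 August – 14 November 2028): 86 out of 366
Tax = £621,000 × 2.35% × 86/366 = £3,429.0738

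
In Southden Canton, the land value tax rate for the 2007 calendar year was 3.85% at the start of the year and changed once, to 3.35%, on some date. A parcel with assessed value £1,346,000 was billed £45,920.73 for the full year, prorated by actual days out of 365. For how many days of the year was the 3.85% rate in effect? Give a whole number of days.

45 days

Let d = days at the first rate; then 365 − d days at the second rate.
£1,346,000 × [3.85%·d + 3.35%·(365−d)] / 365 = £45,920.73
Solving gives d = 45, so the new rate took effect on February 15, 2007.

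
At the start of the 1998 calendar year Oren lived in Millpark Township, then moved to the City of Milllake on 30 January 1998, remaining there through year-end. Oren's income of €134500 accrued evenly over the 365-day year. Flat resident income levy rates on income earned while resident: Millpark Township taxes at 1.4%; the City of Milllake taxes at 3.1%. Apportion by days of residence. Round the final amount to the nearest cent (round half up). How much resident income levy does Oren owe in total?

Millpark Township, 1 January – 29 January 1998: 29 days → €134500 × 1.4% × 29/365 = €149.6082
The City of Milllake, 30 January – 31 December 1998: 336 days → €134500 × 3.1% × 336/365 = €3838.2247
Total = €3987.8329

€3987.83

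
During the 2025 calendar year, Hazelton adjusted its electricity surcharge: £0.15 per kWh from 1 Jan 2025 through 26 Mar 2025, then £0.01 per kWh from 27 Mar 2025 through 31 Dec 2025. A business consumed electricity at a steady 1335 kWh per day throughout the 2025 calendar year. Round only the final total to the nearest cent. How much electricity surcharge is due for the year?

1 Jan – 26 Mar 2025: 85 days × 1335 kWh/day = 113,475 kWh at £0.15/kWh → £17,021.25
27 Mar – 31 Dec 2025: 280 days × 1335 kWh/day = 373,800 kWh at £0.01/kWh → £3,738.00

£20,759.25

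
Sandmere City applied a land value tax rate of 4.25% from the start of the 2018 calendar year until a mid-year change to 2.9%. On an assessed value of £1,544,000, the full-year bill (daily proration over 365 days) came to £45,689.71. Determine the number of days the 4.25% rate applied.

16 days

Let d = days at the first rate; then 365 − d days at the second rate.
£1,544,000 × [4.25%·d + 2.9%·(365−d)] / 365 = £45,689.71
Solving gives d = 16, so the new rate took effect on 17 Jan 2018.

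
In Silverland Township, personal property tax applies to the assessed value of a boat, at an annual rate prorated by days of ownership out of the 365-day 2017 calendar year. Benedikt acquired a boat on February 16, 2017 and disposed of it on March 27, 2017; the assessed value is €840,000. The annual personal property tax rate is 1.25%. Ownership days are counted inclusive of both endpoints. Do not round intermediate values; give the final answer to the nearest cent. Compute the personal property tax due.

€1,150.68

Days held (February 16 – March 27, 2017): 40 out of 365
Tax = €840,000 × 1.25% × 40/365 = €1,150.6849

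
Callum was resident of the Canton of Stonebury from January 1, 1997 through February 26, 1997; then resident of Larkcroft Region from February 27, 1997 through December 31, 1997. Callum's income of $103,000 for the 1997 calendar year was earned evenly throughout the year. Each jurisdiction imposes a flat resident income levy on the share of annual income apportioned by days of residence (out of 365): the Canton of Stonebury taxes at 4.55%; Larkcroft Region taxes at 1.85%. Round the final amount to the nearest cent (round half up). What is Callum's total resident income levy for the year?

The Canton of Stonebury, January 1 – February 26, 1997: 57 days → $103,000 × 4.55% × 57/365 = $731.8644
Larkcroft Region, February 27 – December 31, 1997: 308 days → $103,000 × 1.85% × 308/365 = $1,607.9288
Total = $2,339.7932

$2,339.79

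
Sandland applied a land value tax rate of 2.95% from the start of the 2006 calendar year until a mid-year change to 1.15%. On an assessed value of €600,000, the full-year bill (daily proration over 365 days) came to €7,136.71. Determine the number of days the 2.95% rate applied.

Let d = days at the first rate; then 365 − d days at the second rate.
€600,000 × [2.95%·d + 1.15%·(365−d)] / 365 = €7,136.71
Solving gives d = 8, so the new rate took effect on 9 Jan 2006.

8 days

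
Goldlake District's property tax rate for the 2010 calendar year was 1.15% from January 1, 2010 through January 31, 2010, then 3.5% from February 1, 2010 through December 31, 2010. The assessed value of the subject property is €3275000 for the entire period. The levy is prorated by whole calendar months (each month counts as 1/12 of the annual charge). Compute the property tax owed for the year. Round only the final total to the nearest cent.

€108211.46

January 1 – January 31, 2010: 1 month at 1.15% → €3275000 × 1.15% × 1/12 = €3138.5417
February 1 – December 31, 2010: 11 months at 3.5% → €3275000 × 3.5% × 11/12 = €105072.9167
Total = €108211.4583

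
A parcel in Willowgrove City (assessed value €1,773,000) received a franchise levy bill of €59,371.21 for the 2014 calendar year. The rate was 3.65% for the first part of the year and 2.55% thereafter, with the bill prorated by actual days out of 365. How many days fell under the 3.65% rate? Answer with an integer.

Let d = days at the first rate; then 365 − d days at the second rate.
€1,773,000 × [3.65%·d + 2.55%·(365−d)] / 365 = €59,371.21
Solving gives d = 265, so the new rate took effect on September 23, 2014.

265 days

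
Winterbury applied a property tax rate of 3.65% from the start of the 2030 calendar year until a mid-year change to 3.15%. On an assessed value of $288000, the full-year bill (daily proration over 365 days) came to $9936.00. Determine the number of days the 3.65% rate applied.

219 days

Let d = days at the first rate; then 365 − d days at the second rate.
$288000 × [3.65%·d + 3.15%·(365−d)] / 365 = $9936.00
Solving gives d = 219, so the new rate took effect on 8 Aug 2030.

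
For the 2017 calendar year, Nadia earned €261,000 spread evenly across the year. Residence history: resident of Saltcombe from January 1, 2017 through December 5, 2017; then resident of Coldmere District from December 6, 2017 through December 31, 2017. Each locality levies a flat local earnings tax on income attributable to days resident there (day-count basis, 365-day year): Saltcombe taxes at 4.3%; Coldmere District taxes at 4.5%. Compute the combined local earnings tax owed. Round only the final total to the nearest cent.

€11,260.18

Saltcombe, January 1 – December 5, 2017: 339 days → €261,000 × 4.3% × 339/365 = €10,423.5534
Coldmere District, December 6 – December 31, 2017: 26 days → €261,000 × 4.5% × 26/365 = €836.6301
Total = €11,260.1836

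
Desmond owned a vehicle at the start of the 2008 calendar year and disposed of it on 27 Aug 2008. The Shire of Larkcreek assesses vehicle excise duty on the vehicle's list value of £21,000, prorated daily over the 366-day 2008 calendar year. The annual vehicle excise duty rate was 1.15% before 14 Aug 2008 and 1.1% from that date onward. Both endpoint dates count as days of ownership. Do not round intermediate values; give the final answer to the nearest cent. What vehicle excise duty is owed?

£157.96

1 Jan – 13 Aug 2008: 226 days at 1.15% → £21,000 × 1.15% × 226/366 = £149.1230
14 Aug – 27 Aug 2008: 14 days at 1.1% → £21,000 × 1.1% × 14/366 = £8.8361
Total = £157.9590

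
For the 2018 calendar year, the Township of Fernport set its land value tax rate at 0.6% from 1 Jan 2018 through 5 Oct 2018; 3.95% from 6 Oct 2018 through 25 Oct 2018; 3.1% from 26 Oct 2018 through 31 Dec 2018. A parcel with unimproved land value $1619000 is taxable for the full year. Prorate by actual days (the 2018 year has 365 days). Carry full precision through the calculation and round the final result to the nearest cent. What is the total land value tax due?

$20115.52

1 Jan – 5 Oct 2018: 278 days at 0.6% → $1619000 × 0.6% × 278/365 = $7398.6082
6 Oct – 25 Oct 2018: 20 days at 3.95% → $1619000 × 3.95% × 20/365 = $3504.1370
26 Oct – 31 Dec 2018: 67 days at 3.1% → $1619000 × 3.1% × 67/365 = $9212.7753
Total = $20115.5205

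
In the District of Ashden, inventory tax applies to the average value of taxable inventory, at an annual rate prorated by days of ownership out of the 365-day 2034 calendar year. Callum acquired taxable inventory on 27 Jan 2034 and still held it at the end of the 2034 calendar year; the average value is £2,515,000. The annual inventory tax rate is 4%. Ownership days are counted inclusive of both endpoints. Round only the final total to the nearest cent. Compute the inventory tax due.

£93,433.97

Days held (27 Jan – 31 Dec 2034): 339 out of 365
Tax = £2,515,000 × 4% × 339/365 = £93,433.9726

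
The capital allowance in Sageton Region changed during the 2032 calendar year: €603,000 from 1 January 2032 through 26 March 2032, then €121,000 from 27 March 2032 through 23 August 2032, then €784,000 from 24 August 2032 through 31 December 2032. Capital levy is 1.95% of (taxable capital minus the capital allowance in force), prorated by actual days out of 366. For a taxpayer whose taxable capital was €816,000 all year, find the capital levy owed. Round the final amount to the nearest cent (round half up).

€6,751.90

1 January – 26 March 2032: 86 days, exemption €603,000 → (€816,000 − €603,000) × 1.95% × 86/366 = €975.9590
27 March – 23 August 2032: 150 days, exemption €121,000 → (€816,000 − €121,000) × 1.95% × 150/366 = €5,554.3033
24 August – 31 December 2032: 130 days, exemption €784,000 → (€816,000 − €784,000) × 1.95% × 130/366 = €221.6393
Total = €6,751.9016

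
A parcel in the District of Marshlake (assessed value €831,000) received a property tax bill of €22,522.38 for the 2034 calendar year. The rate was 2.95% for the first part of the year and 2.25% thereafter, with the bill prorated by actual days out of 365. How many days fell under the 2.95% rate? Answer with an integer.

240 days

Let d = days at the first rate; then 365 − d days at the second rate.
€831,000 × [2.95%·d + 2.25%·(365−d)] / 365 = €22,522.38
Solving gives d = 240, so the new rate took effect on 29 Aug 2034.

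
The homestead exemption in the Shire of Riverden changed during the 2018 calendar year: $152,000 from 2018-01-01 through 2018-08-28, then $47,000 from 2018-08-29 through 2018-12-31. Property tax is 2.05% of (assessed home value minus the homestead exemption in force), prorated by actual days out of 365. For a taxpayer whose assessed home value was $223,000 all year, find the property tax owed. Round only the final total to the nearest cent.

$2,192.66

2018-01-01 to 2018-08-28: 240 days, exemption $152,000 → ($223,000 − $152,000) × 2.05% × 240/365 = $957.0411
2018-08-29 to 2018-12-31: 125 days, exemption $47,000 → ($223,000 − $47,000) × 2.05% × 125/365 = $1,235.6164
Total = $2,192.6575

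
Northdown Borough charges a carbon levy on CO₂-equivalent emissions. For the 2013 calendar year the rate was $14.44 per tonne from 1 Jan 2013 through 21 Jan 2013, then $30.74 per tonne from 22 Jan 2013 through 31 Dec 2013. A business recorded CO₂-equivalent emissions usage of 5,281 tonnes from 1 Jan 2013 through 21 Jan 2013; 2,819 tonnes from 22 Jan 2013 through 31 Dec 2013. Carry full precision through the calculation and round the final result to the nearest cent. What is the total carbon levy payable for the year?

$162913.70

1 Jan – 21 Jan 2013: 5,281 tonnes at $14.44/tonne → $76257.64
22 Jan – 31 Dec 2013: 2,819 tonnes at $30.74/tonne → $86656.06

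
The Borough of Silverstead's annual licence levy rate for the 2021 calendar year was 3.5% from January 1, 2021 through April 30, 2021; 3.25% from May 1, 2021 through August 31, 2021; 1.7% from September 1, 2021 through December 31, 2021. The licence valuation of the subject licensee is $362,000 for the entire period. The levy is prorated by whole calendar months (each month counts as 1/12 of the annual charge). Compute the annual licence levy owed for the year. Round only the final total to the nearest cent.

January 1 – April 30, 2021: 4 months at 3.5% → $362,000 × 3.5% × 4/12 = $4,223.3333
May 1 – August 31, 2021: 4 months at 3.25% → $362,000 × 3.25% × 4/12 = $3,921.6667
September 1 – December 31, 2021: 4 months at 1.7% → $362,000 × 1.7% × 4/12 = $2,051.3333
Total = $10,196.3333

$10,196.33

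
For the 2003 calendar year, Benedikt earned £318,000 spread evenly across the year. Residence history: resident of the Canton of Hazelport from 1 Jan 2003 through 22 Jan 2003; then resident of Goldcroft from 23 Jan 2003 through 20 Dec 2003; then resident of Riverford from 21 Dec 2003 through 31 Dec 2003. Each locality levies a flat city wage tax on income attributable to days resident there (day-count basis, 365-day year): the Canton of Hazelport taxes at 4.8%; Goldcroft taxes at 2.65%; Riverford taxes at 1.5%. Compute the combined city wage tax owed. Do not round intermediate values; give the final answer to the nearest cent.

£8,728.88

The Canton of Hazelport, 1 Jan – 22 Jan 2003: 22 days → £318,000 × 4.8% × 22/365 = £920.0219
Goldcroft, 23 Jan – 20 Dec 2003: 332 days → £318,000 × 2.65% × 332/365 = £7,665.1068
Riverford, 21 Dec – 31 Dec 2003: 11 days → £318,000 × 1.5% × 11/365 = £143.7534
Total = £8,728.8822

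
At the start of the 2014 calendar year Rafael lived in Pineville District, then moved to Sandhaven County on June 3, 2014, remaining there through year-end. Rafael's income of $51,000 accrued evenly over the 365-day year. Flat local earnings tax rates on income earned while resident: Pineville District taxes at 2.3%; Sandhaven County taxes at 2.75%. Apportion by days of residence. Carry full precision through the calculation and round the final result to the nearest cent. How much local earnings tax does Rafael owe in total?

$1,306.30

Pineville District, January 1 – June 2, 2014: 153 days → $51,000 × 2.3% × 153/365 = $491.6959
Sandhaven County, June 3 – December 31, 2014: 212 days → $51,000 × 2.75% × 212/365 = $814.6027
Total = $1,306.2986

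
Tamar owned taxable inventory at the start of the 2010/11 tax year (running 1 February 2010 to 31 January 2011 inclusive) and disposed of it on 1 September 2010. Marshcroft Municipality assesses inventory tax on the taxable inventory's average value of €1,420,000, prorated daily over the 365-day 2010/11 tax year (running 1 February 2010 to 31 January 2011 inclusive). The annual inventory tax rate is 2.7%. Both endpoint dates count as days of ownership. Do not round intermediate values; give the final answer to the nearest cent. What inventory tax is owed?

Days held (1 February – 1 September 2010): 213 out of 365
Tax = €1,420,000 × 2.7% × 213/365 = €22,373.7534

€22,373.75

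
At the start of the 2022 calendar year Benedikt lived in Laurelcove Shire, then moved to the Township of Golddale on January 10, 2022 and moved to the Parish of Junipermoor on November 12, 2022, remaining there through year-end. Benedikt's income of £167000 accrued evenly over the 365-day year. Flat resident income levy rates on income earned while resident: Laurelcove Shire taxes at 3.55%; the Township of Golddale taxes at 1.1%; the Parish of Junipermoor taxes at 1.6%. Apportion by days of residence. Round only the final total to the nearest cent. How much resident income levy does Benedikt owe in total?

Laurelcove Shire, January 1 – January 9, 2022: 9 days → £167000 × 3.55% × 9/365 = £146.1822
The Township of Golddale, January 10 – November 11, 2022: 306 days → £167000 × 1.1% × 306/365 = £1540.0603
The Parish of Junipermoor, November 12 – December 31, 2022: 50 days → £167000 × 1.6% × 50/365 = £366.0274
Total = £2052.2699

£2052.27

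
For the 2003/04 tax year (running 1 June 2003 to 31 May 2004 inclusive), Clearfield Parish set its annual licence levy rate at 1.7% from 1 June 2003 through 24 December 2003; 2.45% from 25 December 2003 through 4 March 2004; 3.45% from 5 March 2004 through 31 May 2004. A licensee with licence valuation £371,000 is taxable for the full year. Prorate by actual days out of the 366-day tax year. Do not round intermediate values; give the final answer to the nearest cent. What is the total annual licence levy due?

£8,407.81

1 June – 24 December 2003: 207 days at 1.7% → £371,000 × 1.7% × 207/366 = £3,567.0738
25 December 2003 – 4 March 2004: 71 days at 2.45% → £371,000 × 2.45% × 71/366 = £1,763.2637
5 March – 31 May 2004: 88 days at 3.45% → £371,000 × 3.45% × 88/366 = £3,077.4754
Total = £8,407.8128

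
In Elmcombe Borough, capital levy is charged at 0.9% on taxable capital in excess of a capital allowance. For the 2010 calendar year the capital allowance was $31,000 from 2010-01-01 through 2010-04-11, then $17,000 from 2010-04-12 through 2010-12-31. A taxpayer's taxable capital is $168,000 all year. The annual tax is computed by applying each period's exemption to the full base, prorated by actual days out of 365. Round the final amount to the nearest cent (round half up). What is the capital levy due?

$1,324.13

2010-01-01 to 2010-04-11: 101 days, exemption $31,000 → ($168,000 − $31,000) × 0.9% × 101/365 = $341.1863
2010-04-12 to 2010-12-31: 264 days, exemption $17,000 → ($168,000 − $17,000) × 0.9% × 264/365 = $982.9479
Total = $1,324.1342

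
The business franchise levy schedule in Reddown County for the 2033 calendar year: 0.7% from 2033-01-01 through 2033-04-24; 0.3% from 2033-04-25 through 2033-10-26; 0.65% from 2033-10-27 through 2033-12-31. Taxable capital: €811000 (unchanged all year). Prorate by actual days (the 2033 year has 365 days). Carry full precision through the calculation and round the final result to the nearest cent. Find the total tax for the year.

2033-01-01 to 2033-04-24: 114 days at 0.7% → €811000 × 0.7% × 114/365 = €1773.0904
2033-04-25 to 2033-10-26: 185 days at 0.3% → €811000 × 0.3% × 185/365 = €1233.1644
2033-10-27 to 2033-12-31: 66 days at 0.65% → €811000 × 0.65% × 66/365 = €953.2027
Total = €3959.4575

€3959.46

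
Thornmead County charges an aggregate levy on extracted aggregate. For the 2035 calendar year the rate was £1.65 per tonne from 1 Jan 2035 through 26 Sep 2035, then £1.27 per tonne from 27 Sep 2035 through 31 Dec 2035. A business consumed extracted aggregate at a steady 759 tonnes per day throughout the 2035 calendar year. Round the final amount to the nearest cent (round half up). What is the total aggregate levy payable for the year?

£429,419.43

1 Jan – 26 Sep 2035: 269 days × 759 tonnes/day = 204,171 tonnes at £1.65/tonne → £336,882.15
27 Sep – 31 Dec 2035: 96 days × 759 tonnes/day = 72,864 tonnes at £1.27/tonne → £92,537.28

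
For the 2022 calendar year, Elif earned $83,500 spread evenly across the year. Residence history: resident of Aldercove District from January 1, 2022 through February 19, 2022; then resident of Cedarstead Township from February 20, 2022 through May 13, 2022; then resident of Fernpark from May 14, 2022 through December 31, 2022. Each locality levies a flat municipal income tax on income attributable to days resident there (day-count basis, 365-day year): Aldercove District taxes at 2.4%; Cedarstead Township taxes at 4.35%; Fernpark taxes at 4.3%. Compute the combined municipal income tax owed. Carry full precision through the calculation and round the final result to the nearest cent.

$3,382.67

Aldercove District, January 1 – February 19, 2022: 50 days → $83,500 × 2.4% × 50/365 = $274.5205
Cedarstead Township, February 20 – May 13, 2022: 83 days → $83,500 × 4.35% × 83/365 = $825.9637
Fernpark, May 14 – December 31, 2022: 232 days → $83,500 × 4.3% × 232/365 = $2,282.1808
Total = $3,382.6651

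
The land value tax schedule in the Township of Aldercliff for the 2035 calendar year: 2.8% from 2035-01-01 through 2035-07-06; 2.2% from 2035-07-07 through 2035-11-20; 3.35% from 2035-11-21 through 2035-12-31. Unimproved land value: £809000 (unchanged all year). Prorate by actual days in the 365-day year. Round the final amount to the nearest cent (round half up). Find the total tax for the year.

£21329.89

2035-01-01 to 2035-07-06: 187 days at 2.8% → £809000 × 2.8% × 187/365 = £11605.2712
2035-07-07 to 2035-11-20: 137 days at 2.2% → £809000 × 2.2% × 137/365 = £6680.3452
2035-11-21 to 2035-12-31: 41 days at 3.35% → £809000 × 3.35% × 41/365 = £3044.2781
Total = £21329.8945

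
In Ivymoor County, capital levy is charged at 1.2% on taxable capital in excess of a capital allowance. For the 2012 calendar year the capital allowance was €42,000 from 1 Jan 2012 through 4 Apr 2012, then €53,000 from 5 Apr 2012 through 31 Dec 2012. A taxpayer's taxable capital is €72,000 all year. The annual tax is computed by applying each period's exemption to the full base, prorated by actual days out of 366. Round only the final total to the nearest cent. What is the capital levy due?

€262.26

1 Jan – 4 Apr 2012: 95 days, exemption €42,000 → (€72,000 − €42,000) × 1.2% × 95/366 = €93.4426
5 Apr – 31 Dec 2012: 271 days, exemption €53,000 → (€72,000 − €53,000) × 1.2% × 271/366 = €168.8197
Total = €262.2623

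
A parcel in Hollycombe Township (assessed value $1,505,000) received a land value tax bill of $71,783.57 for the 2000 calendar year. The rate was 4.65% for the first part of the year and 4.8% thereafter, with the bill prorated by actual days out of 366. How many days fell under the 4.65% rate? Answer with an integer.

74 days

Let d = days at the first rate; then 366 − d days at the second rate.
$1,505,000 × [4.65%·d + 4.8%·(366−d)] / 366 = $71,783.57
Solving gives d = 74, so the new rate took effect on 15 March 2000.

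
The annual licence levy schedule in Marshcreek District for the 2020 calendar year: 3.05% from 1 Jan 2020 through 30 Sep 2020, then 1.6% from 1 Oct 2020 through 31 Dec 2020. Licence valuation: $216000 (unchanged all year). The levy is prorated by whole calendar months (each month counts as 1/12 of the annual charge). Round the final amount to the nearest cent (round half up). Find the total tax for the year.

1 Jan – 30 Sep 2020: 9 months at 3.05% → $216000 × 3.05% × 9/12 = $4941.0000
1 Oct – 31 Dec 2020: 3 months at 1.6% → $216000 × 1.6% × 3/12 = $864.0000
Total = $5805.0000

$5805.00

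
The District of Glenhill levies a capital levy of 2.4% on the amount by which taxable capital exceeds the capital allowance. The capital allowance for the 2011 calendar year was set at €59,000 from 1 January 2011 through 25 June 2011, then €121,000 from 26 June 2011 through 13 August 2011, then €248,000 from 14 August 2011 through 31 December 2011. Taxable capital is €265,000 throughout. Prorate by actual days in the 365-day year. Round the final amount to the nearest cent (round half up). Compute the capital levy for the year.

€3,004.41

1 January – 25 June 2011: 176 days, exemption €59,000 → (€265,000 − €59,000) × 2.4% × 176/365 = €2,383.9562
26 June – 13 August 2011: 49 days, exemption €121,000 → (€265,000 − €121,000) × 2.4% × 49/365 = €463.9562
14 August – 31 December 2011: 140 days, exemption €248,000 → (€265,000 − €248,000) × 2.4% × 140/365 = €156.4932
Total = €3,004.4055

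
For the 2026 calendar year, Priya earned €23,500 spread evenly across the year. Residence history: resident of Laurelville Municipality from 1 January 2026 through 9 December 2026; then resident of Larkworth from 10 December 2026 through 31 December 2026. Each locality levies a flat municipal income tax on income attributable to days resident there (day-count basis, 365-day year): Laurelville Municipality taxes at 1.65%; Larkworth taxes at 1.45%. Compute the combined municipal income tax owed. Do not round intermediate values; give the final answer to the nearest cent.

€384.92

Laurelville Municipality, 1 January – 9 December 2026: 343 days → €23,500 × 1.65% × 343/365 = €364.3788
Larkworth, 10 December – 31 December 2026: 22 days → €23,500 × 1.45% × 22/365 = €20.5384
Total = €384.9171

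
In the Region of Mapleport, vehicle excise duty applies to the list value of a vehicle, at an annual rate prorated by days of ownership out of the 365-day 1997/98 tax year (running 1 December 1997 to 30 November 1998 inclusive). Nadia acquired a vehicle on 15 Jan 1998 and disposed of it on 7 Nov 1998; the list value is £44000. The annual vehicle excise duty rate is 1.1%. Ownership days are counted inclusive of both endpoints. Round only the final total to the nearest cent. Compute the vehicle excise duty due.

£393.83

Days held (15 Jan – 7 Nov 1998): 297 out of 365
Tax = £44000 × 1.1% × 297/365 = £393.8301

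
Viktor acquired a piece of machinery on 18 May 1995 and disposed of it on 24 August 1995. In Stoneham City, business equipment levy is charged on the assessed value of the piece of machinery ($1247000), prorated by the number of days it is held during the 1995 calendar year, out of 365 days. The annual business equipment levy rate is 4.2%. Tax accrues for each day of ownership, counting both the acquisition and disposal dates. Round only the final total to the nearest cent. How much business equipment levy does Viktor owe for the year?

$14205.55

Days held (18 May – 24 August 1995): 99 out of 365
Tax = $1247000 × 4.2% × 99/365 = $14205.5507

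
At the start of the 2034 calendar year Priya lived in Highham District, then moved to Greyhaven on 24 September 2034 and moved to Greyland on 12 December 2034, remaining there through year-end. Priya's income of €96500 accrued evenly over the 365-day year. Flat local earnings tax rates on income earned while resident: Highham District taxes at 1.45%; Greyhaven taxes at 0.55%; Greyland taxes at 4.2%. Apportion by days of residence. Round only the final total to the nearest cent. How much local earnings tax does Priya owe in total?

Highham District, 1 January – 23 September 2034: 266 days → €96500 × 1.45% × 266/365 = €1019.7274
Greyhaven, 24 September – 11 December 2034: 79 days → €96500 × 0.55% × 79/365 = €114.8747
Greyland, 12 December – 31 December 2034: 20 days → €96500 × 4.2% × 20/365 = €222.0822
Total = €1356.6842

€1356.68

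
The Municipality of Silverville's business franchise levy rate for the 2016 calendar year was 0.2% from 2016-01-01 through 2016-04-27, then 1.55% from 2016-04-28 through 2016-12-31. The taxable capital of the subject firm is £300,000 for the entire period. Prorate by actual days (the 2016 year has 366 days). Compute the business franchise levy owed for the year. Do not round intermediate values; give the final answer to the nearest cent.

£3,344.26

2016-01-01 to 2016-04-27: 118 days at 0.2% → £300,000 × 0.2% × 118/366 = £193.4426
2016-04-28 to 2016-12-31: 248 days at 1.55% → £300,000 × 1.55% × 248/366 = £3,150.8197
Total = £3,344.2623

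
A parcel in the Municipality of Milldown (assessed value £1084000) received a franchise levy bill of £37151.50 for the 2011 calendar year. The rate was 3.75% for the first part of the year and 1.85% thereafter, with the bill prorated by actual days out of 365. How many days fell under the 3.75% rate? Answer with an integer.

Let d = days at the first rate; then 365 − d days at the second rate.
£1084000 × [3.75%·d + 1.85%·(365−d)] / 365 = £37151.50
Solving gives d = 303, so the new rate took effect on October 31, 2011.

303 days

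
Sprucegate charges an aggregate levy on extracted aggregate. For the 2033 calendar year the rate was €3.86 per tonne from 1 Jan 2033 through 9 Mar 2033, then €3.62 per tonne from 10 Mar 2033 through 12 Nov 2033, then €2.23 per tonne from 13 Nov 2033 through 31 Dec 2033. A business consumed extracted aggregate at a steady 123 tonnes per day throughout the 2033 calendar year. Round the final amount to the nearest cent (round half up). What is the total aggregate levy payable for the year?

€156,149.73

1 Jan – 9 Mar 2033: 68 days × 123 tonnes/day = 8,364 tonnes at €3.86/tonne → €32,285.04
10 Mar – 12 Nov 2033: 248 days × 123 tonnes/day = 30,504 tonnes at €3.62/tonne → €110,424.48
13 Nov – 31 Dec 2033: 49 days × 123 tonnes/day = 6,027 tonnes at €2.23/tonne → €13,440.21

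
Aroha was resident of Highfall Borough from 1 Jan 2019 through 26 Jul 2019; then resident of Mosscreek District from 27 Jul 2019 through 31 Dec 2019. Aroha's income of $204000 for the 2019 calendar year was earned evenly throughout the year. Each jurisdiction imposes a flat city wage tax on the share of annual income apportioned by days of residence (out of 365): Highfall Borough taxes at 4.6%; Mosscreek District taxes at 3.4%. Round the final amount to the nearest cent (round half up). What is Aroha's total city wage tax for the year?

$8324.32

Highfall Borough, 1 Jan – 26 Jul 2019: 207 days → $204000 × 4.6% × 207/365 = $5321.8849
Mosscreek District, 27 Jul – 31 Dec 2019: 158 days → $204000 × 3.4% × 158/365 = $3002.4329
Total = $8324.3178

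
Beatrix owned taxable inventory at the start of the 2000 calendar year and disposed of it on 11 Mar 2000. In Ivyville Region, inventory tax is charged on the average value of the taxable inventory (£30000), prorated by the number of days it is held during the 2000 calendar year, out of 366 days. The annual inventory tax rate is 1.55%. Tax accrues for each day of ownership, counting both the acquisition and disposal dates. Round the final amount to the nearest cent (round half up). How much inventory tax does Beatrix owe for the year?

£90.20

Days held (1 Jan – 11 Mar 2000): 71 out of 366
Tax = £30000 × 1.55% × 71/366 = £90.2049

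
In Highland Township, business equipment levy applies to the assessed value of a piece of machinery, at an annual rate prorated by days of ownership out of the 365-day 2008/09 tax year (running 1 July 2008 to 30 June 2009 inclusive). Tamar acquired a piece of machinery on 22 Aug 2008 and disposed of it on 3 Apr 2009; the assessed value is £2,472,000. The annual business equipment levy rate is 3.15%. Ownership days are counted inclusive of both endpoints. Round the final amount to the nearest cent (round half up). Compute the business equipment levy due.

£48,000.82

Days held (22 Aug 2008 – 3 Apr 2009): 225 out of 365
Tax = £2,472,000 × 3.15% × 225/365 = £48,000.8219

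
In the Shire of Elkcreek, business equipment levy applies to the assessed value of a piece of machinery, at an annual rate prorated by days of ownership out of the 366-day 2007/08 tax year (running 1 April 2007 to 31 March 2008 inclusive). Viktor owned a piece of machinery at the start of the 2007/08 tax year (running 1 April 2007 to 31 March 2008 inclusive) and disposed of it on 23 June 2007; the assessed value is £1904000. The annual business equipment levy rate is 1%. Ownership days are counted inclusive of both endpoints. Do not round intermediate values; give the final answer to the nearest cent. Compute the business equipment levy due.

Days held (1 April – 23 June 2007): 84 out of 366
Tax = £1904000 × 1% × 84/366 = £4369.8361

£4369.84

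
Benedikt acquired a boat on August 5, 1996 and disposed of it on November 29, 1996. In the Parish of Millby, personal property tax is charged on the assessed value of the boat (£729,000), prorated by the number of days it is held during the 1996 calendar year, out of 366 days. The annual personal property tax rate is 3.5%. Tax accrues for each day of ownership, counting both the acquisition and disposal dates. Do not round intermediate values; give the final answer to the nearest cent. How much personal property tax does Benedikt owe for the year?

Days held (August 5 – November 29, 1996): 117 out of 366
Tax = £729,000 × 3.5% × 117/366 = £8,156.4344

£8,156.43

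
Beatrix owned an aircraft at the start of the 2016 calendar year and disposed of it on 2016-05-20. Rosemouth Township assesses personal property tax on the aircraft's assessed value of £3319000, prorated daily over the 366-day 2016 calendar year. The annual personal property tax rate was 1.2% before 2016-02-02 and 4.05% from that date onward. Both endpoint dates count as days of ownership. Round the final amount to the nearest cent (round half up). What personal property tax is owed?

2016-01-01 to 2016-02-01: 32 days at 1.2% → £3319000 × 1.2% × 32/366 = £3482.2295
2016-02-02 to 2016-05-20: 109 days at 4.05% → £3319000 × 4.05% × 109/366 = £40032.0369
Total = £43514.2664

£43514.27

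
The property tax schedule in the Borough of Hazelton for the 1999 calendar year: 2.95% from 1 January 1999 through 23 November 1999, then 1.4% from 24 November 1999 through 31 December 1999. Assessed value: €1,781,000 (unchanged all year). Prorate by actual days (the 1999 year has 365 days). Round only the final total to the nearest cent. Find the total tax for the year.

1 January – 23 November 1999: 327 days at 2.95% → €1,781,000 × 2.95% × 327/365 = €47,069.6342
24 November – 31 December 1999: 38 days at 1.4% → €1,781,000 × 1.4% × 38/365 = €2,595.8685
Total = €49,665.5027

€49,665.50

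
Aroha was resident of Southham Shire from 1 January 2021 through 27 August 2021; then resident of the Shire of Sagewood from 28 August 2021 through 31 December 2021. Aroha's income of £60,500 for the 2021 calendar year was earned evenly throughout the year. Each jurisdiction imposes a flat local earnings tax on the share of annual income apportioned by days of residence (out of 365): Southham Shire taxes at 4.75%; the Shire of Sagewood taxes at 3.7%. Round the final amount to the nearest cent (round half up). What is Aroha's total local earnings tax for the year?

£2,654.46

Southham Shire, 1 January – 27 August 2021: 239 days → £60,500 × 4.75% × 239/365 = £1,881.7158
The Shire of Sagewood, 28 August – 31 December 2021: 126 days → £60,500 × 3.7% × 126/365 = £772.7425
Total = £2,654.4582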